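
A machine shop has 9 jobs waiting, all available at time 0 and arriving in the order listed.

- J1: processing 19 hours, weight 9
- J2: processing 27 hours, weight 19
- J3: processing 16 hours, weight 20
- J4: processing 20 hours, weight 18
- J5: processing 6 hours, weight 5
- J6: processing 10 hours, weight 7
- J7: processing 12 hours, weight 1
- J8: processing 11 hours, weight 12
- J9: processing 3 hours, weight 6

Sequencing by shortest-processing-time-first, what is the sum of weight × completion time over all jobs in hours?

6553

SPT (increasing processing time): J9 J5 J6 J8 J7 J3 J1 J4 J2.
J9: finishes 3, weight 6, w·C = 18
J5: finishes 9, weight 5, w·C = 45
J6: finishes 19, weight 7, w·C = 133
J8: finishes 30, weight 12, w·C = 360
J7: finishes 42, weight 1, w·C = 42
J3: finishes 58, weight 20, w·C = 1160
J1: finishes 77, weight 9, w·C = 693
J4: finishes 97, weight 18, w·C = 1746
J2: finishes 124, weight 19, w·C = 2356
Sum = 18+45+133+360+42+1160+693+1746+2356 = 6553.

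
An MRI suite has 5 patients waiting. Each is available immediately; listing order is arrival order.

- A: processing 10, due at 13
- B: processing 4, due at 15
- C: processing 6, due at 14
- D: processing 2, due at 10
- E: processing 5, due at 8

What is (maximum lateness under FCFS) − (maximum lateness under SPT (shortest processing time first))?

5

FIFO (arrival order): A B C D E.
A: 0→10, due 13, lateness -3
B: 10→14, due 15, lateness -1
C: 14→20, due 14, lateness 6
D: 20→22, due 10, lateness 12
E: 22→27, due 8, lateness 19
Maximum = 19.
SPT (increasing processing time): D B E C A.
D: 0→2, due 10, lateness -8
B: 2→6, due 15, lateness -9
E: 6→11, due 8, lateness 3
C: 11→17, due 14, lateness 3
A: 17→27, due 13, lateness 14
Maximum = 14.
Difference = 19 − 14 = 5.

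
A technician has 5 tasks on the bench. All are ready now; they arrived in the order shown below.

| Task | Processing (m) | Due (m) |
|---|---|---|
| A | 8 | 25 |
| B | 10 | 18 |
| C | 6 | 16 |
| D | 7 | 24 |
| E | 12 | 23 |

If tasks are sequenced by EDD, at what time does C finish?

EDD (increasing due date): C B E D A.
C: 0→6

6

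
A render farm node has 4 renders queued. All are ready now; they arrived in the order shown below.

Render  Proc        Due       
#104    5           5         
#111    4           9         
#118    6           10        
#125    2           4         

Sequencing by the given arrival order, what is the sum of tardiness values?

FIFO (arrival order): #104 #111 #118 #125.
#104: 0→5, due 5, tardiness 0
#111: 5→9, due 9, tardiness 0
#118: 9→15, due 10, tardiness 5
#125: 15→17, due 4, tardiness 13
Sum = 0+0+5+13 = 18.

18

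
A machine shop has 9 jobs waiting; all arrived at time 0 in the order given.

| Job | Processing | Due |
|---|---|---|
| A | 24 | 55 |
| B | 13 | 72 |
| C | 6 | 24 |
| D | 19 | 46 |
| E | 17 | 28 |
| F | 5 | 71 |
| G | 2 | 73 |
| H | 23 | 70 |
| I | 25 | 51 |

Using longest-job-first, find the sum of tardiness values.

401

LPT (decreasing processing time): I A H D E B C F G.
I: 0→25, due 51, tardiness 0
A: 25→49, due 55, tardiness 0
H: 49→72, due 70, tardiness 2
D: 72→91, due 46, tardiness 45
E: 91→108, due 28, tardiness 80
B: 108→121, due 72, tardiness 49
C: 121→127, due 24, tardiness 103
F: 127→132, due 71, tardiness 61
G: 132→134, due 73, tardiness 61
Sum = 0+0+2+45+80+49+103+61+61 = 401.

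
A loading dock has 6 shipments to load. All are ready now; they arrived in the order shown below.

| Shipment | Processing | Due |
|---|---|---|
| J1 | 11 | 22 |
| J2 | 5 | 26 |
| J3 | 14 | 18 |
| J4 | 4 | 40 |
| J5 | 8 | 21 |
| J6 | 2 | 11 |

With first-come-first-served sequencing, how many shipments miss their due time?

3

FIFO (arrival order): J1 J2 J3 J4 J5 J6.
J1: 0→11, due 22, tardiness 0
J2: 11→16, due 26, tardiness 0
J3: 16→30, due 18, tardiness 12
J4: 30→34, due 40, tardiness 0
J5: 34→42, due 21, tardiness 21
J6: 42→44, due 11, tardiness 33
Late shipments: 3.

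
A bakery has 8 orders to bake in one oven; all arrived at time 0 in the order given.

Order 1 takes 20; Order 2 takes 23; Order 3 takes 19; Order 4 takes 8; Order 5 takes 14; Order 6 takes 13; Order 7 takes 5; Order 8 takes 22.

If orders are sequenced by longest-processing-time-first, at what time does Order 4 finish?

119

LPT (decreasing processing time): Order 2 Order 8 Order 1 Order 3 Order 5 Order 6 Order 4 Order 7.
Order 2: 0→23
Order 8: 23→45
Order 1: 45→65
Order 3: 65→84
Order 5: 84→98
Order 6: 98→111
Order 4: 111→119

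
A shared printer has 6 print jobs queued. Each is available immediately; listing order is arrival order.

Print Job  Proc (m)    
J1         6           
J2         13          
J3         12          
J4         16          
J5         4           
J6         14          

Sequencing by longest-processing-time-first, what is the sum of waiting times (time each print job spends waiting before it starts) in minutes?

205

LPT (decreasing processing time): J4 J6 J2 J3 J1 J5.
J4: waits 0, runs 0→16
J6: waits 16, runs 16→30
J2: waits 30, runs 30→43
J3: waits 43, runs 43→55
J1: waits 55, runs 55→61
J5: waits 61, runs 61→65
Sum = 0+16+30+43+55+61 = 205.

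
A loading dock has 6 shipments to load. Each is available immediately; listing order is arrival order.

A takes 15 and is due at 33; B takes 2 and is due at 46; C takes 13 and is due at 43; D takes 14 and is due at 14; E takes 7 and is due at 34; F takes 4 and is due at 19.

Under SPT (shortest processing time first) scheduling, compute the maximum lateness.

26

SPT (increasing processing time): B F E C D A.
B: 0→2, due 46, lateness -44
F: 2→6, due 19, lateness -13
E: 6→13, due 34, lateness -21
C: 13→26, due 43, lateness -17
D: 26→40, due 14, lateness 26
A: 40→55, due 33, lateness 22
Maximum = 26.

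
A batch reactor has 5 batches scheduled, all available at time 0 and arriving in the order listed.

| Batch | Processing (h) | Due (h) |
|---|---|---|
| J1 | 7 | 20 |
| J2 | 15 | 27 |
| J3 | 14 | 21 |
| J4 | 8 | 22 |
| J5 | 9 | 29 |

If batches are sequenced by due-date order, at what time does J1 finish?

7

EDD (increasing due date): J1 J3 J4 J2 J5.
J1: 0→7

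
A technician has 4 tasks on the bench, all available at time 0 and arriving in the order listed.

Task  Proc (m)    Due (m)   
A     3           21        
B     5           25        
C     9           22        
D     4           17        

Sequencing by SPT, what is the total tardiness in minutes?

SPT (increasing processing time): A D B C.
A: 0→3, due 21, tardiness 0
D: 3→7, due 17, tardiness 0
B: 7→12, due 25, tardiness 0
C: 12→21, due 22, tardiness 0
Sum = 0+0+0+0 = 0.

0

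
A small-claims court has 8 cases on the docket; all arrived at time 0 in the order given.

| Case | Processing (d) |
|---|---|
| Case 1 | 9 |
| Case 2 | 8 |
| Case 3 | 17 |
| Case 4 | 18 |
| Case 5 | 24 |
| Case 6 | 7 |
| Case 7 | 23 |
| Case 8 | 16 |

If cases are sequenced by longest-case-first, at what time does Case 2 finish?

LPT (decreasing processing time): Case 5 Case 7 Case 4 Case 3 Case 8 Case 1 Case 2 Case 6.
Case 5: 0→24
Case 7: 24→47
Case 4: 47→65
Case 3: 65→82
Case 8: 82→98
Case 1: 98→107
Case 2: 107→115

115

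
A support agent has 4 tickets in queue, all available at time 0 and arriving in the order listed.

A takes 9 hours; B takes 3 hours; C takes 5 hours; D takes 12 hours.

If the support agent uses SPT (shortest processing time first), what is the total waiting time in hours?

SPT (increasing processing time): B C A D.
B: waits 0, runs 0→3
C: waits 3, runs 3→8
A: waits 8, runs 8→17
D: waits 17, runs 17→29
Sum = 0+3+8+17 = 28.

28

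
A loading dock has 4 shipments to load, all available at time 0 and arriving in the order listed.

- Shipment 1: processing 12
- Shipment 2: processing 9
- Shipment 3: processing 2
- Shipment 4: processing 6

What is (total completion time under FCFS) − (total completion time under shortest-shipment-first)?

29

FIFO (arrival order): Shipment 1 Shipment 2 Shipment 3 Shipment 4.
Shipment 1: 0→12
Shipment 2: 12→21
Shipment 3: 21→23
Shipment 4: 23→29
Sum = 12+21+23+29 = 85.
SPT (increasing processing time): Shipment 3 Shipment 4 Shipment 2 Shipment 1.
Shipment 3: 0→2
Shipment 4: 2→8
Shipment 2: 8→17
Shipment 1: 17→29
Sum = 2+8+17+29 = 56.
Difference = 85 − 56 = 29.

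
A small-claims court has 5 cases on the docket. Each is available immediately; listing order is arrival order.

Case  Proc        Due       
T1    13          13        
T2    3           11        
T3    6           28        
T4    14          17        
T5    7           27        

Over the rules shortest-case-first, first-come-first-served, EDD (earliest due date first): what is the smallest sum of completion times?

SPT (increasing processing time): T2 T3 T5 T1 T4.
T2: 0→3
T3: 3→9
T5: 9→16
T1: 16→29
T4: 29→43
Sum = 3+9+16+29+43 = 100.
FIFO (arrival order): T1 T2 T3 T4 T5.
T1: 0→13
T2: 13→16
T3: 16→22
T4: 22→36
T5: 36→43
Sum = 13+16+22+36+43 = 130.
EDD (increasing due date): T2 T1 T4 T5 T3.
T2: 0→3
T1: 3→16
T4: 16→30
T5: 30→37
T3: 37→43
Sum = 3+16+30+37+43 = 129.
SPT 100, FIFO 130, EDD 129 → minimum 100.

100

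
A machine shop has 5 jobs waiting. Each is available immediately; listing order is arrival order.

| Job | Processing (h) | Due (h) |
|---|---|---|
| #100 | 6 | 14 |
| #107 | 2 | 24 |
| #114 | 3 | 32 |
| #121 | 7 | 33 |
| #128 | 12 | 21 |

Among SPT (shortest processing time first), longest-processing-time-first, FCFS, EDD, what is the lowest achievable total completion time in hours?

SPT (increasing processing time): #107 #114 #100 #121 #128.
#107: 0→2
#114: 2→5
#100: 5→11
#121: 11→18
#128: 18→30
Sum = 2+5+11+18+30 = 66.
LPT (decreasing processing time): #128 #121 #100 #114 #107.
#128: 0→12
#121: 12→19
#100: 19→25
#114: 25→28
#107: 28→30
Sum = 12+19+25+28+30 = 114.
FIFO (arrival order): #100 #107 #114 #121 #128.
#100: 0→6
#107: 6→8
#114: 8→11
#121: 11→18
#128: 18→30
Sum = 6+8+11+18+30 = 73.
EDD (increasing due date): #100 #128 #107 #114 #121.
#100: 0→6
#128: 6→18
#107: 18→20
#114: 20→23
#121: 23→30
Sum = 6+18+20+23+30 = 97.
SPT 66, LPT 114, FIFO 73, EDD 97 → minimum 66.

66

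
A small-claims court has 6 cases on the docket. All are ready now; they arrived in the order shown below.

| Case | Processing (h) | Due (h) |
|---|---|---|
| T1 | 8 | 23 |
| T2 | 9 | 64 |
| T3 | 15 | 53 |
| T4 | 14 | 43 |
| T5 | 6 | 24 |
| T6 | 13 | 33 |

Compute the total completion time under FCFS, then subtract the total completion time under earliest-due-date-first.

FIFO (arrival order): T1 T2 T3 T4 T5 T6.
T1: 0→8
T2: 8→17
T3: 17→32
T4: 32→46
T5: 46→52
T6: 52→65
Sum = 8+17+32+46+52+65 = 220.
EDD (increasing due date): T1 T5 T6 T4 T3 T2.
T1: 0→8
T5: 8→14
T6: 14→27
T4: 27→41
T3: 41→56
T2: 56→65
Sum = 8+14+27+41+56+65 = 211.
Difference = 220 − 211 = 9.

9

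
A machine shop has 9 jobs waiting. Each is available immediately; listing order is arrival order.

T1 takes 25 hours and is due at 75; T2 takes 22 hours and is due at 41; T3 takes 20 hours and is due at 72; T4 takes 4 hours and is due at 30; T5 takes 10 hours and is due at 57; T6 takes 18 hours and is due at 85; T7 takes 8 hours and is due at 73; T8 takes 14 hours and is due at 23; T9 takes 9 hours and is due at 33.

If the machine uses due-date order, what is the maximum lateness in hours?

EDD (increasing due date): T8 T4 T9 T2 T5 T3 T7 T1 T6.
T8: 0→14, due 23, lateness -9
T4: 14→18, due 30, lateness -12
T9: 18→27, due 33, lateness -6
T2: 27→49, due 41, lateness 8
T5: 49→59, due 57, lateness 2
T3: 59→79, due 72, lateness 7
T7: 79→87, due 73, lateness 14
T1: 87→112, due 75, lateness 37
T6: 112→130, due 85, lateness 45
Maximum = 45.

45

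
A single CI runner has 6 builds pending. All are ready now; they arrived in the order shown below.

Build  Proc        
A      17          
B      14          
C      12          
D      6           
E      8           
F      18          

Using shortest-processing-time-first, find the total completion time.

SPT (increasing processing time): D E C B A F.
D: 0→6
E: 6→14
C: 14→26
B: 26→40
A: 40→57
F: 57→75
Sum = 6+14+26+40+57+75 = 218.

218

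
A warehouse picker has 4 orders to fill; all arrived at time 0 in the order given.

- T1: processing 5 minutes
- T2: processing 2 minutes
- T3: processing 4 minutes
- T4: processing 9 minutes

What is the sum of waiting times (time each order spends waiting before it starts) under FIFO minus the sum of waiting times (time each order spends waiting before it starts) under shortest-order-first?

4

FIFO (arrival order): T1 T2 T3 T4.
T1: waits 0, runs 0→5
T2: waits 5, runs 5→7
T3: waits 7, runs 7→11
T4: waits 11, runs 11→20
Sum = 0+5+7+11 = 23.
SPT (increasing processing time): T2 T3 T1 T4.
T2: waits 0, runs 0→2
T3: waits 2, runs 2→6
T1: waits 6, runs 6→11
T4: waits 11, runs 11→20
Sum = 0+2+6+11 = 19.
Difference = 23 − 19 = 4.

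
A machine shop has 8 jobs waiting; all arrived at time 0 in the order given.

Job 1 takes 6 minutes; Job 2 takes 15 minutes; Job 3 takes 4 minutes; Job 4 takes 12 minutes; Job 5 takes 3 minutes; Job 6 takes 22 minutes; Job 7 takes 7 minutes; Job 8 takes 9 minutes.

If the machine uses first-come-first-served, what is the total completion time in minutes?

338

FIFO (arrival order): Job 1 Job 2 Job 3 Job 4 Job 5 Job 6 Job 7 Job 8.
Job 1: 0→6
Job 2: 6→21
Job 3: 21→25
Job 4: 25→37
Job 5: 37→40
Job 6: 40→62
Job 7: 62→69
Job 8: 69→78
Sum = 6+21+25+37+40+62+69+78 = 338.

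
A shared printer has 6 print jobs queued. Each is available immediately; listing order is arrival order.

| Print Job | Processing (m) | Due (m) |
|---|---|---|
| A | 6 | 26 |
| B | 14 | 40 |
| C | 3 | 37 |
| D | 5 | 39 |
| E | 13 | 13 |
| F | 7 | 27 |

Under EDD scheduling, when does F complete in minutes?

26

EDD (increasing due date): E A F C D B.
E: 0→13
A: 13→19
F: 19→26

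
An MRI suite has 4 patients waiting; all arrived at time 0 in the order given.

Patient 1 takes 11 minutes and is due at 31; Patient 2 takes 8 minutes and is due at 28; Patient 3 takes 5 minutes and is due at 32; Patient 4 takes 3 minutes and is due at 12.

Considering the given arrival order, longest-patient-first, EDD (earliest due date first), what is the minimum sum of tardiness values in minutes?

FIFO (arrival order): Patient 1 Patient 2 Patient 3 Patient 4.
Patient 1: 0→11, due 31, tardiness 0
Patient 2: 11→19, due 28, tardiness 0
Patient 3: 19→24, due 32, tardiness 0
Patient 4: 24→27, due 12, tardiness 15
Sum = 0+0+0+15 = 15.
LPT (decreasing processing time): Patient 1 Patient 2 Patient 3 Patient 4.
Patient 1: 0→11, due 31, tardiness 0
Patient 2: 11→19, due 28, tardiness 0
Patient 3: 19→24, due 32, tardiness 0
Patient 4: 24→27, due 12, tardiness 15
Sum = 0+0+0+15 = 15.
EDD (increasing due date): Patient 4 Patient 2 Patient 1 Patient 3.
Patient 4: 0→3, due 12, tardiness 0
Patient 2: 3→11, due 28, tardiness 0
Patient 1: 11→22, due 31, tardiness 0
Patient 3: 22→27, due 32, tardiness 0
Sum = 0+0+0+0 = 0.
FIFO 15, LPT 15, EDD 0 → minimum 0.

0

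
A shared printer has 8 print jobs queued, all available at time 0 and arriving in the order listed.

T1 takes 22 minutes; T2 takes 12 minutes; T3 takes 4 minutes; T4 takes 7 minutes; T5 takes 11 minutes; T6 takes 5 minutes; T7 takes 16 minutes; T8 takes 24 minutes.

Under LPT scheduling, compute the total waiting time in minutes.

LPT (decreasing processing time): T8 T1 T7 T2 T5 T4 T6 T3.
T8: waits 0, runs 0→24
T1: waits 24, runs 24→46
T7: waits 46, runs 46→62
T2: waits 62, runs 62→74
T5: waits 74, runs 74→85
T4: waits 85, runs 85→92
T6: waits 92, runs 92→97
T3: waits 97, runs 97→101
Sum = 0+24+46+62+74+85+92+97 = 480.

480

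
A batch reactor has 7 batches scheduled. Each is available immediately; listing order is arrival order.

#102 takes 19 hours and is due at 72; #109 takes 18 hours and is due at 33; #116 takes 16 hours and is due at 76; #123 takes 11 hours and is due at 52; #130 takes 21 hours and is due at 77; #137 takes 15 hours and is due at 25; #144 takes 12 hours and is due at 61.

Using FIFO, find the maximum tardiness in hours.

FIFO (arrival order): #102 #109 #116 #123 #130 #137 #144.
#102: 0→19, due 72, tardiness 0
#109: 19→37, due 33, tardiness 4
#116: 37→53, due 76, tardiness 0
#123: 53→64, due 52, tardiness 12
#130: 64→85, due 77, tardiness 8
#137: 85→100, due 25, tardiness 75
#144: 100→112, due 61, tardiness 51
Maximum = 75.

75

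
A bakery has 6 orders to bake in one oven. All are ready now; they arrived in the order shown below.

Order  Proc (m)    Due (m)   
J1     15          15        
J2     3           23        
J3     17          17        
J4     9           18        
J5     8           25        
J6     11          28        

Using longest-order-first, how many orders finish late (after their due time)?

5

LPT (decreasing processing time): J3 J1 J6 J4 J5 J2.
J3: 0→17, due 17, tardiness 0
J1: 17→32, due 15, tardiness 17
J6: 32→43, due 28, tardiness 15
J4: 43→52, due 18, tardiness 34
J5: 52→60, due 25, tardiness 35
J2: 60→63, due 23, tardiness 40
Late orders: 5.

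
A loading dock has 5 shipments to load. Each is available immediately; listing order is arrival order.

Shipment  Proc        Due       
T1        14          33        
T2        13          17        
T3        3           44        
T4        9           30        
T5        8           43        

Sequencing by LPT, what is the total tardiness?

20

LPT (decreasing processing time): T1 T2 T4 T5 T3.
T1: 0→14, due 33, tardiness 0
T2: 14→27, due 17, tardiness 10
T4: 27→36, due 30, tardiness 6
T5: 36→44, due 43, tardiness 1
T3: 44→47, due 44, tardiness 3
Sum = 0+10+6+1+3 = 20.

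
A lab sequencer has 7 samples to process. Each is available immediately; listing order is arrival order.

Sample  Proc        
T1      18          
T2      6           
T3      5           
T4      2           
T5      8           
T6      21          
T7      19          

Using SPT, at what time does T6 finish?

SPT (increasing processing time): T4 T3 T2 T5 T1 T7 T6.
T4: 0→2
T3: 2→7
T2: 7→13
T5: 13→21
T1: 21→39
T7: 39→58
T6: 58→79

79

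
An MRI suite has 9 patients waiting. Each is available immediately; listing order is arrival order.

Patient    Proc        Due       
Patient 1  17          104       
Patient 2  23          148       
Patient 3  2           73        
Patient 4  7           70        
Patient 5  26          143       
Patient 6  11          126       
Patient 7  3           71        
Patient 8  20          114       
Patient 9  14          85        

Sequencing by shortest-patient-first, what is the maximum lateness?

-20

SPT (increasing processing time): Patient 3 Patient 7 Patient 4 Patient 6 Patient 9 Patient 1 Patient 8 Patient 2 Patient 5.
Patient 3: 0→2, due 73, lateness -71
Patient 7: 2→5, due 71, lateness -66
Patient 4: 5→12, due 70, lateness -58
Patient 6: 12→23, due 126, lateness -103
Patient 9: 23→37, due 85, lateness -48
Patient 1: 37→54, due 104, lateness -50
Patient 8: 54→74, due 114, lateness -40
Patient 2: 74→97, due 148, lateness -51
Patient 5: 97→123, due 143, lateness -20
Maximum = -20.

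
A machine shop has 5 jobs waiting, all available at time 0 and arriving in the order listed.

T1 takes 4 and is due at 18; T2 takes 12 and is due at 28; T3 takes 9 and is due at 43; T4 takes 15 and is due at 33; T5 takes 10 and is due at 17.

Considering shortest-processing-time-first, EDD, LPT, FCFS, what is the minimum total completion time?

125

SPT (increasing processing time): T1 T3 T5 T2 T4.
T1: 0→4
T3: 4→13
T5: 13→23
T2: 23→35
T4: 35→50
Sum = 4+13+23+35+50 = 125.
EDD (increasing due date): T5 T1 T2 T4 T3.
T5: 0→10
T1: 10→14
T2: 14→26
T4: 26→41
T3: 41→50
Sum = 10+14+26+41+50 = 141.
LPT (decreasing processing time): T4 T2 T5 T3 T1.
T4: 0→15
T2: 15→27
T5: 27→37
T3: 37→46
T1: 46→50
Sum = 15+27+37+46+50 = 175.
FIFO (arrival order): T1 T2 T3 T4 T5.
T1: 0→4
T2: 4→16
T3: 16→25
T4: 25→40
T5: 40→50
Sum = 4+16+25+40+50 = 135.
SPT 125, EDD 141, LPT 175, FIFO 135 → minimum 125.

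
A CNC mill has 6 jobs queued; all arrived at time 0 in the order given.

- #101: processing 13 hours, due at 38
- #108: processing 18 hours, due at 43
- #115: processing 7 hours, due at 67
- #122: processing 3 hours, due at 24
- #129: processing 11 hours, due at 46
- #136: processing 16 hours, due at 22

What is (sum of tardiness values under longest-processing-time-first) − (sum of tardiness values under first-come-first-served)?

LPT (decreasing processing time): #108 #136 #101 #129 #115 #122.
#108: 0→18, due 43, tardiness 0
#136: 18→34, due 22, tardiness 12
#101: 34→47, due 38, tardiness 9
#129: 47→58, due 46, tardiness 12
#115: 58→65, due 67, tardiness 0
#122: 65→68, due 24, tardiness 44
Sum = 0+12+9+12+0+44 = 77.
FIFO (arrival order): #101 #108 #115 #122 #129 #136.
#101: 0→13, due 38, tardiness 0
#108: 13→31, due 43, tardiness 0
#115: 31→38, due 67, tardiness 0
#122: 38→41, due 24, tardiness 17
#129: 41→52, due 46, tardiness 6
#136: 52→68, due 22, tardiness 46
Sum = 0+0+0+17+6+46 = 69.
Difference = 77 − 69 = 8.

8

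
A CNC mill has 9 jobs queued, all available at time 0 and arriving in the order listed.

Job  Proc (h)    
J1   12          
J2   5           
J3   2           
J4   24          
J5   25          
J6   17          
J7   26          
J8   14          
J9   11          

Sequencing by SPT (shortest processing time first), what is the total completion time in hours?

SPT (increasing processing time): J3 J2 J9 J1 J8 J6 J4 J5 J7.
J3: 0→2
J2: 2→7
J9: 7→18
J1: 18→30
J8: 30→44
J6: 44→61
J4: 61→85
J5: 85→110
J7: 110→136
Sum = 2+7+18+30+44+61+85+110+136 = 493.

493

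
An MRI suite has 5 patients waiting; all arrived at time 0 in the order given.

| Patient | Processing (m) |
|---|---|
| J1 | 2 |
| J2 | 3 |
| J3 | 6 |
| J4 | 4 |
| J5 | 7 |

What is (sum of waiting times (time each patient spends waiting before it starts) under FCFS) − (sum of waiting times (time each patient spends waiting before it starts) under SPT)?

FIFO (arrival order): J1 J2 J3 J4 J5.
J1: waits 0, runs 0→2
J2: waits 2, runs 2→5
J3: waits 5, runs 5→11
J4: waits 11, runs 11→15
J5: waits 15, runs 15→22
Sum = 0+2+5+11+15 = 33.
SPT (increasing processing time): J1 J2 J4 J3 J5.
J1: waits 0, runs 0→2
J2: waits 2, runs 2→5
J4: waits 5, runs 5→9
J3: waits 9, runs 9→15
J5: waits 15, runs 15→22
Sum = 0+2+5+9+15 = 31.
Difference = 33 − 31 = 2.

2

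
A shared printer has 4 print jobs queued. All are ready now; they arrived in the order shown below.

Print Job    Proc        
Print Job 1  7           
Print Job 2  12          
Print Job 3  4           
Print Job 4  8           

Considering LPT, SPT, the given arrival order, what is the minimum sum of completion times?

65

LPT (decreasing processing time): Print Job 2 Print Job 4 Print Job 1 Print Job 3.
Print Job 2: 0→12
Print Job 4: 12→20
Print Job 1: 20→27
Print Job 3: 27→31
Sum = 12+20+27+31 = 90.
SPT (increasing processing time): Print Job 3 Print Job 1 Print Job 4 Print Job 2.
Print Job 3: 0→4
Print Job 1: 4→11
Print Job 4: 11→19
Print Job 2: 19→31
Sum = 4+11+19+31 = 65.
FIFO (arrival order): Print Job 1 Print Job 2 Print Job 3 Print Job 4.
Print Job 1: 0→7
Print Job 2: 7→19
Print Job 3: 19→23
Print Job 4: 23→31
Sum = 7+19+23+31 = 80.
LPT 90, SPT 65, FIFO 80 → minimum 65.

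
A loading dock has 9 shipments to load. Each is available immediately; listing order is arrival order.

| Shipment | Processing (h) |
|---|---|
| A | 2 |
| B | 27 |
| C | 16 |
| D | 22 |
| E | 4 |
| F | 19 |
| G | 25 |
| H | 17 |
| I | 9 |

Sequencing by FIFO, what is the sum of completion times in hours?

692

FIFO (arrival order): A B C D E F G H I.
A: 0→2
B: 2→29
C: 29→45
D: 45→67
E: 67→71
F: 71→90
G: 90→115
H: 115→132
I: 132→141
Sum = 2+29+45+67+71+90+115+132+141 = 692.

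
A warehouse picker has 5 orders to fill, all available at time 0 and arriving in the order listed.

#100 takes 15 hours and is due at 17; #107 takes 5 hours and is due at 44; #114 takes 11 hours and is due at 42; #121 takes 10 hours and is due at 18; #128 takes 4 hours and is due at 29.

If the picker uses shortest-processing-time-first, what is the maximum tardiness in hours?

28

SPT (increasing processing time): #128 #107 #121 #114 #100.
#128: 0→4, due 29, tardiness 0
#107: 4→9, due 44, tardiness 0
#121: 9→19, due 18, tardiness 1
#114: 19→30, due 42, tardiness 0
#100: 30→45, due 17, tardiness 28
Maximum = 28.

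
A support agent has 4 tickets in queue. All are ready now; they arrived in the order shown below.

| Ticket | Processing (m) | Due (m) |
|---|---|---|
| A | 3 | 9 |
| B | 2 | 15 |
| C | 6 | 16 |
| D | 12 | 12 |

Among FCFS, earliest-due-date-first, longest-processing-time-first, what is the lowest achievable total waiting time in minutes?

19

FIFO (arrival order): A B C D.
A: waits 0, runs 0→3
B: waits 3, runs 3→5
C: waits 5, runs 5→11
D: waits 11, runs 11→23
Sum = 0+3+5+11 = 19.
EDD (increasing due date): A D B C.
A: waits 0, runs 0→3
D: waits 3, runs 3→15
B: waits 15, runs 15→17
C: waits 17, runs 17→23
Sum = 0+3+15+17 = 35.
LPT (decreasing processing time): D C A B.
D: waits 0, runs 0→12
C: waits 12, runs 12→18
A: waits 18, runs 18→21
B: waits 21, runs 21→23
Sum = 0+12+18+21 = 51.
FIFO 19, EDD 35, LPT 51 → minimum 19.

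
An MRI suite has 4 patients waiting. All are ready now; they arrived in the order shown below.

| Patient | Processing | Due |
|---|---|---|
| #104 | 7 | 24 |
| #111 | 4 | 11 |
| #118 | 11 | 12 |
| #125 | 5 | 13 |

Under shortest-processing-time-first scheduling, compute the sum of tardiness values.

SPT (increasing processing time): #111 #125 #104 #118.
#111: 0→4, due 11, tardiness 0
#125: 4→9, due 13, tardiness 0
#104: 9→16, due 24, tardiness 0
#118: 16→27, due 12, tardiness 15
Sum = 0+0+0+15 = 15.

15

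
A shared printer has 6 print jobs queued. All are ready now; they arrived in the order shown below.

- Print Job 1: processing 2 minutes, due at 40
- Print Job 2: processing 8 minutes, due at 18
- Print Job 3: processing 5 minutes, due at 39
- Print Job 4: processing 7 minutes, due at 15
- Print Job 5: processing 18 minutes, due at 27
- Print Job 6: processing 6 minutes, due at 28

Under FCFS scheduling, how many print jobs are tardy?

FIFO (arrival order): Print Job 1 Print Job 2 Print Job 3 Print Job 4 Print Job 5 Print Job 6.
Print Job 1: 0→2, due 40, tardiness 0
Print Job 2: 2→10, due 18, tardiness 0
Print Job 3: 10→15, due 39, tardiness 0
Print Job 4: 15→22, due 15, tardiness 7
Print Job 5: 22→40, due 27, tardiness 13
Print Job 6: 40→46, due 28, tardiness 18
Late print jobs: 3.

3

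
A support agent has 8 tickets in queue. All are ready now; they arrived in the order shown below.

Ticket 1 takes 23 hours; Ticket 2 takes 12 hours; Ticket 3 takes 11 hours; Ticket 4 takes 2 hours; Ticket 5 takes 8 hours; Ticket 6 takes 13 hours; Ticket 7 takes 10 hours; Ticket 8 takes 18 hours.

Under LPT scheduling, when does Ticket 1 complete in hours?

23

LPT (decreasing processing time): Ticket 1 Ticket 8 Ticket 6 Ticket 2 Ticket 3 Ticket 7 Ticket 5 Ticket 4.
Ticket 1: 0→23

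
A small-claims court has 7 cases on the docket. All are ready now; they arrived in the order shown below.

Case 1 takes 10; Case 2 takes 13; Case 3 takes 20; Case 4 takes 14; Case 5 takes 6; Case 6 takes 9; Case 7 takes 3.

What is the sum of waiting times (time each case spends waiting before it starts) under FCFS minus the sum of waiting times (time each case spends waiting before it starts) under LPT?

-28

FIFO (arrival order): Case 1 Case 2 Case 3 Case 4 Case 5 Case 6 Case 7.
Case 1: waits 0, runs 0→10
Case 2: waits 10, runs 10→23
Case 3: waits 23, runs 23→43
Case 4: waits 43, runs 43→57
Case 5: waits 57, runs 57→63
Case 6: waits 63, runs 63→72
Case 7: waits 72, runs 72→75
Sum = 0+10+23+43+57+63+72 = 268.
LPT (decreasing processing time): Case 3 Case 4 Case 2 Case 1 Case 6 Case 5 Case 7.
Case 3: waits 0, runs 0→20
Case 4: waits 20, runs 20→34
Case 2: waits 34, runs 34→47
Case 1: waits 47, runs 47→57
Case 6: waits 57, runs 57→66
Case 5: waits 66, runs 66→72
Case 7: waits 72, runs 72→75
Sum = 0+20+34+47+57+66+72 = 296.
Difference = 268 − 296 = -28.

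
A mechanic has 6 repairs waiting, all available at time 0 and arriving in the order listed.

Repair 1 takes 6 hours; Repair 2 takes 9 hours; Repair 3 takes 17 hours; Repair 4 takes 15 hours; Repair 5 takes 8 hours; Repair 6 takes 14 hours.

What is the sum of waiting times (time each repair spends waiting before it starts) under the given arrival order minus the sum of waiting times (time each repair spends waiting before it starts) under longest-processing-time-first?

-58

FIFO (arrival order): Repair 1 Repair 2 Repair 3 Repair 4 Repair 5 Repair 6.
Repair 1: waits 0, runs 0→6
Repair 2: waits 6, runs 6→15
Repair 3: waits 15, runs 15→32
Repair 4: waits 32, runs 32→47
Repair 5: waits 47, runs 47→55
Repair 6: waits 55, runs 55→69
Sum = 0+6+15+32+47+55 = 155.
LPT (decreasing processing time): Repair 3 Repair 4 Repair 6 Repair 2 Repair 5 Repair 1.
Repair 3: waits 0, runs 0→17
Repair 4: waits 17, runs 17→32
Repair 6: waits 32, runs 32→46
Repair 2: waits 46, runs 46→55
Repair 5: waits 55, runs 55→63
Repair 1: waits 63, runs 63→69
Sum = 0+17+32+46+55+63 = 213.
Difference = 155 − 213 = -58.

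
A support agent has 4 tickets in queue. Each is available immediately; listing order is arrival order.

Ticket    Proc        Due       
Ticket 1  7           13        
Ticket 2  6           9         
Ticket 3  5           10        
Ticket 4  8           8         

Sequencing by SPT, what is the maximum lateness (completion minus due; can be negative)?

18

SPT (increasing processing time): Ticket 3 Ticket 2 Ticket 1 Ticket 4.
Ticket 3: 0→5, due 10, lateness -5
Ticket 2: 5→11, due 9, lateness 2
Ticket 1: 11→18, due 13, lateness 5
Ticket 4: 18→26, due 8, lateness 18
Maximum = 18.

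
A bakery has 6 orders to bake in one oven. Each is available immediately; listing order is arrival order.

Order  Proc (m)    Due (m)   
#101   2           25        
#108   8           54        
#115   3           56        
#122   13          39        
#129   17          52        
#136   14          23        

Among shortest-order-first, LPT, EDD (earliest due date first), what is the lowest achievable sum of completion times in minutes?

SPT (increasing processing time): #101 #115 #108 #122 #136 #129.
#101: 0→2
#115: 2→5
#108: 5→13
#122: 13→26
#136: 26→40
#129: 40→57
Sum = 2+5+13+26+40+57 = 143.
LPT (decreasing processing time): #129 #136 #122 #108 #115 #101.
#129: 0→17
#136: 17→31
#122: 31→44
#108: 44→52
#115: 52→55
#101: 55→57
Sum = 17+31+44+52+55+57 = 256.
EDD (increasing due date): #136 #101 #122 #129 #108 #115.
#136: 0→14
#101: 14→16
#122: 16→29
#129: 29→46
#108: 46→54
#115: 54→57
Sum = 14+16+29+46+54+57 = 216.
SPT 143, LPT 256, EDD 216 → minimum 143.

143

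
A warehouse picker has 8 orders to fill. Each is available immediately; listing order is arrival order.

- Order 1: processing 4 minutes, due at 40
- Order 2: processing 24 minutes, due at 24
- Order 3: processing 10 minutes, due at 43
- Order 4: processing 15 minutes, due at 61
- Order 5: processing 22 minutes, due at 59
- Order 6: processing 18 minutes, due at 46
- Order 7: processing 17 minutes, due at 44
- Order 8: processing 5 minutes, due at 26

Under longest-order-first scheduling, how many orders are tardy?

LPT (decreasing processing time): Order 2 Order 5 Order 6 Order 7 Order 4 Order 3 Order 8 Order 1.
Order 2: 0→24, due 24, tardiness 0
Order 5: 24→46, due 59, tardiness 0
Order 6: 46→64, due 46, tardiness 18
Order 7: 64→81, due 44, tardiness 37
Order 4: 81→96, due 61, tardiness 35
Order 3: 96→106, due 43, tardiness 63
Order 8: 106→111, due 26, tardiness 85
Order 1: 111→115, due 40, tardiness 75
Late orders: 6.

6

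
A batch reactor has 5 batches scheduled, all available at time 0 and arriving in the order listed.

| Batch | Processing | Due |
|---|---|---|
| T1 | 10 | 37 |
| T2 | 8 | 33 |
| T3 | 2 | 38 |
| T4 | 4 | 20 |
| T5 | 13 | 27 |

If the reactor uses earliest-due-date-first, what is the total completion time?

EDD (increasing due date): T4 T5 T2 T1 T3.
T4: 0→4
T5: 4→17
T2: 17→25
T1: 25→35
T3: 35→37
Sum = 4+17+25+35+37 = 118.

118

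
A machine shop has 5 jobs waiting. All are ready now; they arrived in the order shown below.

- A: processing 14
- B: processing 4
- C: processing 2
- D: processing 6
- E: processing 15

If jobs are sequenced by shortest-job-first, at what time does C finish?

SPT (increasing processing time): C B D A E.
C: 0→2

2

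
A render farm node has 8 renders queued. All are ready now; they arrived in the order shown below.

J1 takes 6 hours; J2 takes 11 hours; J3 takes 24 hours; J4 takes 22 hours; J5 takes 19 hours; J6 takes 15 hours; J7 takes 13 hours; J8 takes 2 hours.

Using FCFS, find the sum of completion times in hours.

528

FIFO (arrival order): J1 J2 J3 J4 J5 J6 J7 J8.
J1: 0→6
J2: 6→17
J3: 17→41
J4: 41→63
J5: 63→82
J6: 82→97
J7: 97→110
J8: 110→112
Sum = 6+17+41+63+82+97+110+112 = 528.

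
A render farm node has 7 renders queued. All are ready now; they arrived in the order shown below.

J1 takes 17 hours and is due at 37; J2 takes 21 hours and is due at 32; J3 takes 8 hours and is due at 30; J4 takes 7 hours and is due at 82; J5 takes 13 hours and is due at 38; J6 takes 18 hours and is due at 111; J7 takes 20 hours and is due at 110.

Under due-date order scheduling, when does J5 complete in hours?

EDD (increasing due date): J3 J2 J1 J5 J4 J7 J6.
J3: 0→8
J2: 8→29
J1: 29→46
J5: 46→59

59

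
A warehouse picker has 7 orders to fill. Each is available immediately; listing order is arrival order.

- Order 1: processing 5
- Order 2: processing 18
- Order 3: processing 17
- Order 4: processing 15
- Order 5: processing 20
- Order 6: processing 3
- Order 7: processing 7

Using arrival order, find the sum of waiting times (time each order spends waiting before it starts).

FIFO (arrival order): Order 1 Order 2 Order 3 Order 4 Order 5 Order 6 Order 7.
Order 1: waits 0, runs 0→5
Order 2: waits 5, runs 5→23
Order 3: waits 23, runs 23→40
Order 4: waits 40, runs 40→55
Order 5: waits 55, runs 55→75
Order 6: waits 75, runs 75→78
Order 7: waits 78, runs 78→85
Sum = 0+5+23+40+55+75+78 = 276.

276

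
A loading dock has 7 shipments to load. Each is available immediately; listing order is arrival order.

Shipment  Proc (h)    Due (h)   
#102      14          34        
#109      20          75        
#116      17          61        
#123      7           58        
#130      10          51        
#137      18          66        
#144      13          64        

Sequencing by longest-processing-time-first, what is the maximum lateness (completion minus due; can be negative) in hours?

41

LPT (decreasing processing time): #109 #137 #116 #102 #144 #130 #123.
#109: 0→20, due 75, lateness -55
#137: 20→38, due 66, lateness -28
#116: 38→55, due 61, lateness -6
#102: 55→69, due 34, lateness 35
#144: 69→82, due 64, lateness 18
#130: 82→92, due 51, lateness 41
#123: 92→99, due 58, lateness 41
Maximum = 41.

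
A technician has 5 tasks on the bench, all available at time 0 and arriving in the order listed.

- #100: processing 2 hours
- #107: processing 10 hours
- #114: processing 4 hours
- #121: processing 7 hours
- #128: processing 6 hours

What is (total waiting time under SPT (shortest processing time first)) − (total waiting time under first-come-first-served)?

-14

SPT (increasing processing time): #100 #114 #128 #121 #107.
#100: waits 0, runs 0→2
#114: waits 2, runs 2→6
#128: waits 6, runs 6→12
#121: waits 12, runs 12→19
#107: waits 19, runs 19→29
Sum = 0+2+6+12+19 = 39.
FIFO (arrival order): #100 #107 #114 #121 #128.
#100: waits 0, runs 0→2
#107: waits 2, runs 2→12
#114: waits 12, runs 12→16
#121: waits 16, runs 16→23
#128: waits 23, runs 23→29
Sum = 0+2+12+16+23 = 53.
Difference = 39 − 53 = -14.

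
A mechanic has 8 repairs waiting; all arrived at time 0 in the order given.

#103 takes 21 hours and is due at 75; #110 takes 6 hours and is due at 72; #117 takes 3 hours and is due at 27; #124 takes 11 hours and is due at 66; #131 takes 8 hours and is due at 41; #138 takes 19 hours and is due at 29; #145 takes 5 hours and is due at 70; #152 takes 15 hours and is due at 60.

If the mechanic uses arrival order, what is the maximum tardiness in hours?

39

FIFO (arrival order): #103 #110 #117 #124 #131 #138 #145 #152.
#103: 0→21, due 75, tardiness 0
#110: 21→27, due 72, tardiness 0
#117: 27→30, due 27, tardiness 3
#124: 30→41, due 66, tardiness 0
#131: 41→49, due 41, tardiness 8
#138: 49→68, due 29, tardiness 39
#145: 68→73, due 70, tardiness 3
#152: 73→88, due 60, tardiness 28
Maximum = 39.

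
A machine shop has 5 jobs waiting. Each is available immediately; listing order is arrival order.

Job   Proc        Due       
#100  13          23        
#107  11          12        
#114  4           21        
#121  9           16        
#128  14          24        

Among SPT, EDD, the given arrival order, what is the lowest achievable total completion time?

129

SPT (increasing processing time): #114 #121 #107 #100 #128.
#114: 0→4
#121: 4→13
#107: 13→24
#100: 24→37
#128: 37→51
Sum = 4+13+24+37+51 = 129.
EDD (increasing due date): #107 #121 #114 #100 #128.
#107: 0→11
#121: 11→20
#114: 20→24
#100: 24→37
#128: 37→51
Sum = 11+20+24+37+51 = 143.
FIFO (arrival order): #100 #107 #114 #121 #128.
#100: 0→13
#107: 13→24
#114: 24→28
#121: 28→37
#128: 37→51
Sum = 13+24+28+37+51 = 153.
SPT 129, EDD 143, FIFO 153 → minimum 129.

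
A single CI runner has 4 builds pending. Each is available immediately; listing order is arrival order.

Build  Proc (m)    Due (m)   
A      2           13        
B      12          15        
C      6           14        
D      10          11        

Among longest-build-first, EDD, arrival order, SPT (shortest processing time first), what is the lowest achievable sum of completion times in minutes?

58

LPT (decreasing processing time): B D C A.
B: 0→12
D: 12→22
C: 22→28
A: 28→30
Sum = 12+22+28+30 = 92.
EDD (increasing due date): D A C B.
D: 0→10
A: 10→12
C: 12→18
B: 18→30
Sum = 10+12+18+30 = 70.
FIFO (arrival order): A B C D.
A: 0→2
B: 2→14
C: 14→20
D: 20→30
Sum = 2+14+20+30 = 66.
SPT (increasing processing time): A C D B.
A: 0→2
C: 2→8
D: 8→18
B: 18→30
Sum = 2+8+18+30 = 58.
LPT 92, EDD 70, FIFO 66, SPT 58 → minimum 58.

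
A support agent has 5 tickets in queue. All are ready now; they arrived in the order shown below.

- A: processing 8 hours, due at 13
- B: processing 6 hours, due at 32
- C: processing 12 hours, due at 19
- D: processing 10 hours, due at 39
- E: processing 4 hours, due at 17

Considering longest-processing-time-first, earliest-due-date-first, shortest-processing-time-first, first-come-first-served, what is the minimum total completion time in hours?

LPT (decreasing processing time): C D A B E.
C: 0→12
D: 12→22
A: 22→30
B: 30→36
E: 36→40
Sum = 12+22+30+36+40 = 140.
EDD (increasing due date): A E C B D.
A: 0→8
E: 8→12
C: 12→24
B: 24→30
D: 30→40
Sum = 8+12+24+30+40 = 114.
SPT (increasing processing time): E B A D C.
E: 0→4
B: 4→10
A: 10→18
D: 18→28
C: 28→40
Sum = 4+10+18+28+40 = 100.
FIFO (arrival order): A B C D E.
A: 0→8
B: 8→14
C: 14→26
D: 26→36
E: 36→40
Sum = 8+14+26+36+40 = 124.
LPT 140, EDD 114, SPT 100, FIFO 124 → minimum 100.

100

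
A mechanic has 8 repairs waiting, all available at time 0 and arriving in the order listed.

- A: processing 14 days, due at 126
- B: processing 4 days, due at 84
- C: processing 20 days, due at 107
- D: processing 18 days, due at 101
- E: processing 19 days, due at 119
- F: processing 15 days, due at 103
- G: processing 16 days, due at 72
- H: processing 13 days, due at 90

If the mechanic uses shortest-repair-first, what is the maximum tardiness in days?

SPT (increasing processing time): B H A F G D E C.
B: 0→4, due 84, tardiness 0
H: 4→17, due 90, tardiness 0
A: 17→31, due 126, tardiness 0
F: 31→46, due 103, tardiness 0
G: 46→62, due 72, tardiness 0
D: 62→80, due 101, tardiness 0
E: 80→99, due 119, tardiness 0
C: 99→119, due 107, tardiness 12
Maximum = 12.

12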